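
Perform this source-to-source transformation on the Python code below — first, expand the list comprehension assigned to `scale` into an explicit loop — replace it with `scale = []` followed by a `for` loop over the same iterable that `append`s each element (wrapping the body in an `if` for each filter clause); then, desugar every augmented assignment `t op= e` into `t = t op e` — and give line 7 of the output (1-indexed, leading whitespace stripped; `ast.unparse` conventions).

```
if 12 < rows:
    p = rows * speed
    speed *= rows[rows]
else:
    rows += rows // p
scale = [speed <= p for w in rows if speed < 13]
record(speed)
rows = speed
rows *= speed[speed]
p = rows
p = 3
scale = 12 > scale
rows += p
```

for w in rows:

Transformed code:
if 12 < rows:
    p = rows * speed
    speed = speed * rows[rows]
else:
    rows = rows + rows // p
scale = []
for w in rows:
    if speed < 13:
        scale.append(speed <= p)
record(speed)
rows = speed
rows = rows * speed[speed]
p = rows
p = 3
scale = 12 > scale
rows = rows + p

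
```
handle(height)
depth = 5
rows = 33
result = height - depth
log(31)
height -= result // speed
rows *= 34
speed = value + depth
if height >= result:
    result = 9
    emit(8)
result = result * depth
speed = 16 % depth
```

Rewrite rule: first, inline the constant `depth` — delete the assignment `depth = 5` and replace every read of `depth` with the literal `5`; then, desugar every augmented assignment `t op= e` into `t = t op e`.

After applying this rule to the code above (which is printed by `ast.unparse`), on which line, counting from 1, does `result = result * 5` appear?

Transformed code:
handle(height)
rows = 33
result = height - 5
log(31)
height = height - result // speed
rows = rows * 34
speed = value + 5
if height >= result:
    result = 9
    emit(8)
result = result * 5
speed = 16 % 5

11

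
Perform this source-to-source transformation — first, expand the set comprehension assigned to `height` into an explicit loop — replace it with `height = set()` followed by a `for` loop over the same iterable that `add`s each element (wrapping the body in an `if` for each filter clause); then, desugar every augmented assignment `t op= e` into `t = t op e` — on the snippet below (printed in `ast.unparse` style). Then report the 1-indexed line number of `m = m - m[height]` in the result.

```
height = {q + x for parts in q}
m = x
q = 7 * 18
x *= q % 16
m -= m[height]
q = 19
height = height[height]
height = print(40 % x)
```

7

Transformed code:
height = set()
for parts in q:
    height.add(q + x)
m = x
q = 7 * 18
x = x * (q % 16)
m = m - m[height]
q = 19
height = height[height]
height = print(40 % x)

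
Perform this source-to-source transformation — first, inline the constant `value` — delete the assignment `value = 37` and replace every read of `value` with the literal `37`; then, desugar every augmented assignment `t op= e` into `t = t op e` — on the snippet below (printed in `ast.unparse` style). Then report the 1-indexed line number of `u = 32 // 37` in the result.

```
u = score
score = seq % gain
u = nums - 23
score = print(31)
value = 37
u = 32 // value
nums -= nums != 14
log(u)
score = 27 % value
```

5

Transformed code:
u = score
score = seq % gain
u = nums - 23
score = print(31)
u = 32 // 37
nums = nums - (nums != 14)
log(u)
score = 27 % 37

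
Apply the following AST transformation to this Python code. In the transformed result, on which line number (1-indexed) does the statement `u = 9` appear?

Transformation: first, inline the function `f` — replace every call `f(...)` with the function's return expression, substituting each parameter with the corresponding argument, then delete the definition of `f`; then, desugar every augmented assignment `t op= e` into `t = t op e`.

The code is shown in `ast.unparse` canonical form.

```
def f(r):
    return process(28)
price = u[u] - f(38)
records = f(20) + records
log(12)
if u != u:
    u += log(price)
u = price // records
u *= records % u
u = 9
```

Transformed code:
price = u[u] - process(28)
records = process(28) + records
log(12)
if u != u:
    u = u + log(price)
u = price // records
u = u * (records % u)
u = 9

8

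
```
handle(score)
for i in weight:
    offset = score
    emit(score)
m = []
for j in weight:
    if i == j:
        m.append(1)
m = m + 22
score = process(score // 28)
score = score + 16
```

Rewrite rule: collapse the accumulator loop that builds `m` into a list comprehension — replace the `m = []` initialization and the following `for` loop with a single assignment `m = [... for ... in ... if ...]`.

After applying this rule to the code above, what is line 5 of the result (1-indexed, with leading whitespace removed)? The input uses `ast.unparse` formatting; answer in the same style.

m = [1 for j in weight if i == j]

Transformed code:
handle(score)
for i in weight:
    offset = score
    emit(score)
m = [1 for j in weight if i == j]
m = m + 22
score = process(score // 28)
score = score + 16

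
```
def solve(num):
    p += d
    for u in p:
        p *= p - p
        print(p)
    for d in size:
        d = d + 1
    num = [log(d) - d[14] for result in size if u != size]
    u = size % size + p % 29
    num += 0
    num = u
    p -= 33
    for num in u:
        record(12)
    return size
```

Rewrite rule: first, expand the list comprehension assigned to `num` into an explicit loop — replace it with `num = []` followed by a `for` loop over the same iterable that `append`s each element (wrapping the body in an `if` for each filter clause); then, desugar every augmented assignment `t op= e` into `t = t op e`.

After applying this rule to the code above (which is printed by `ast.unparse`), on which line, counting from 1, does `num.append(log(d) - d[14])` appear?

Transformed code:
def solve(num):
    p = p + d
    for u in p:
        p = p * (p - p)
        print(p)
    for d in size:
        d = d + 1
    num = []
    for result in size:
        if u != size:
            num.append(log(d) - d[14])
    u = size % size + p % 29
    num = num + 0
    num = u
    p = p - 33
    for num in u:
        record(12)
    return size

11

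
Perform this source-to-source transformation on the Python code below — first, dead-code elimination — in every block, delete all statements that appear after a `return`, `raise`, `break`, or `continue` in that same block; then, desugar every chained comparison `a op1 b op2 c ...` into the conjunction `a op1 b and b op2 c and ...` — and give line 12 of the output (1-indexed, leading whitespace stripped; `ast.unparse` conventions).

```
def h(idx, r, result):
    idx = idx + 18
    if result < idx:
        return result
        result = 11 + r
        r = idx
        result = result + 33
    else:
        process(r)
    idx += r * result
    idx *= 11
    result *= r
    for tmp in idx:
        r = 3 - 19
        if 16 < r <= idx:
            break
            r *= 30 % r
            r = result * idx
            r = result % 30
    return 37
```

if 16 < r and r <= idx:

Transformed code:
def h(idx, r, result):
    idx = idx + 18
    if result < idx:
        return result
    else:
        process(r)
    idx += r * result
    idx *= 11
    result *= r
    for tmp in idx:
        r = 3 - 19
        if 16 < r and r <= idx:
            break
    return 37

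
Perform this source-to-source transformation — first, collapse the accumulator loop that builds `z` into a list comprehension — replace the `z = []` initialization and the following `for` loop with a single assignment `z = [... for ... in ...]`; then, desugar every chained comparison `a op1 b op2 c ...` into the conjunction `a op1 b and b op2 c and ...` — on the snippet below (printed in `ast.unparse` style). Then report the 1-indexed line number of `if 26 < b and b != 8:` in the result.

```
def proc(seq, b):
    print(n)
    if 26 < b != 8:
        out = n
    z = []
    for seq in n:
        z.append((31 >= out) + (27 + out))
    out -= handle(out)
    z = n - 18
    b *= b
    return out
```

3

Transformed code:
def proc(seq, b):
    print(n)
    if 26 < b and b != 8:
        out = n
    z = [(31 >= out) + (27 + out) for seq in n]
    out -= handle(out)
    z = n - 18
    b *= b
    return out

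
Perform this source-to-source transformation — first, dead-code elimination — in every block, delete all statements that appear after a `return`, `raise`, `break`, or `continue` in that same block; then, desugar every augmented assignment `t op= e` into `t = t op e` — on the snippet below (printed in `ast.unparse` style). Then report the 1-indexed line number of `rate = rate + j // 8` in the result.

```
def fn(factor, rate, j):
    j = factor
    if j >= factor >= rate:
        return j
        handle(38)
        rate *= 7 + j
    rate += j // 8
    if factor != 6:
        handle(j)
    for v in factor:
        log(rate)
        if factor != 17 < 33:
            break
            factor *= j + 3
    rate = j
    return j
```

5

Transformed code:
def fn(factor, rate, j):
    j = factor
    if j >= factor >= rate:
        return j
    rate = rate + j // 8
    if factor != 6:
        handle(j)
    for v in factor:
        log(rate)
        if factor != 17 < 33:
            break
    rate = j
    return j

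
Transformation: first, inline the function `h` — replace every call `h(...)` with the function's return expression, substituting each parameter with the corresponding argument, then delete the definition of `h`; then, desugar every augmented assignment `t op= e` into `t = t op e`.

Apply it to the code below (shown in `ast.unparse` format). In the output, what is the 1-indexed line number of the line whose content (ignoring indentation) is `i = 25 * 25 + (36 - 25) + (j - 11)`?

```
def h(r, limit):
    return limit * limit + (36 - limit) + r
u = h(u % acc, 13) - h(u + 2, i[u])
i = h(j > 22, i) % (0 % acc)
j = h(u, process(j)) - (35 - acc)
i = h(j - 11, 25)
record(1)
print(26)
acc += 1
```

4

Transformed code:
u = 13 * 13 + (36 - 13) + u % acc - (i[u] * i[u] + (36 - i[u]) + (u + 2))
i = (i * i + (36 - i) + (j > 22)) % (0 % acc)
j = process(j) * process(j) + (36 - process(j)) + u - (35 - acc)
i = 25 * 25 + (36 - 25) + (j - 11)
record(1)
print(26)
acc = acc + 1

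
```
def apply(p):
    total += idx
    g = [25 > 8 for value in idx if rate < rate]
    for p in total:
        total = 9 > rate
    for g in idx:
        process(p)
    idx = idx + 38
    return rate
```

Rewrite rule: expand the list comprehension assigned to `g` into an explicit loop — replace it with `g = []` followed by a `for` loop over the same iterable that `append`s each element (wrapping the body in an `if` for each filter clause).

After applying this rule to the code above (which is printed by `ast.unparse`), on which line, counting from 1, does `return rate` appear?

Transformed code:
def apply(p):
    total += idx
    g = []
    for value in idx:
        if rate < rate:
            g.append(25 > 8)
    for p in total:
        total = 9 > rate
    for g in idx:
        process(p)
    idx = idx + 38
    return rate

12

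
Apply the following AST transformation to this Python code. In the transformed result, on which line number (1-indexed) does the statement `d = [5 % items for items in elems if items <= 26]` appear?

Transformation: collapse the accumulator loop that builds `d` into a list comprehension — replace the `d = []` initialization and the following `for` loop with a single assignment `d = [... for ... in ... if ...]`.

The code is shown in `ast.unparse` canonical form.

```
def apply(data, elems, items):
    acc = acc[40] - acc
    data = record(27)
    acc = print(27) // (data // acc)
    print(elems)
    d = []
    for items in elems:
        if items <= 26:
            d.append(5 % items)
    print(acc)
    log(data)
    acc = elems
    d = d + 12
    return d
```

6

Transformed code:
def apply(data, elems, items):
    acc = acc[40] - acc
    data = record(27)
    acc = print(27) // (data // acc)
    print(elems)
    d = [5 % items for items in elems if items <= 26]
    print(acc)
    log(data)
    acc = elems
    d = d + 12
    return d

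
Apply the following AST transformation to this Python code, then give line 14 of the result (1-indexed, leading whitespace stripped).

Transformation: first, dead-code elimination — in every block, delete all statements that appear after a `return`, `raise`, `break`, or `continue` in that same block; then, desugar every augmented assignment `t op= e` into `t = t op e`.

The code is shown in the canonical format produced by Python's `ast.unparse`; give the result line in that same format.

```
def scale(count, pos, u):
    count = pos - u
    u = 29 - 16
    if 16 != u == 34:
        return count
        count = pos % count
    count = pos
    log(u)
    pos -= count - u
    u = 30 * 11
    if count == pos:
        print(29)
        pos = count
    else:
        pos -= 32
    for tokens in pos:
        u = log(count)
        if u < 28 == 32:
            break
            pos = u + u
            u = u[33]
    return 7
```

Transformed code:
def scale(count, pos, u):
    count = pos - u
    u = 29 - 16
    if 16 != u == 34:
        return count
    count = pos
    log(u)
    pos = pos - (count - u)
    u = 30 * 11
    if count == pos:
        print(29)
        pos = count
    else:
        pos = pos - 32
    for tokens in pos:
        u = log(count)
        if u < 28 == 32:
            break
    return 7

pos = pos - 32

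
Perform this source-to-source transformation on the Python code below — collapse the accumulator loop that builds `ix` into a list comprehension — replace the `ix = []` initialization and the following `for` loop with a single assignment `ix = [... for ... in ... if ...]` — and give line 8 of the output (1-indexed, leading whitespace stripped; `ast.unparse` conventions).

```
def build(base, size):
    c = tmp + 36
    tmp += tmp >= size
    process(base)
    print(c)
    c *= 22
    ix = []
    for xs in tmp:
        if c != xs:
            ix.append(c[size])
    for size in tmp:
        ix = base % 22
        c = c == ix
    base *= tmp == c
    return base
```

for size in tmp:

Transformed code:
def build(base, size):
    c = tmp + 36
    tmp += tmp >= size
    process(base)
    print(c)
    c *= 22
    ix = [c[size] for xs in tmp if c != xs]
    for size in tmp:
        ix = base % 22
        c = c == ix
    base *= tmp == c
    return base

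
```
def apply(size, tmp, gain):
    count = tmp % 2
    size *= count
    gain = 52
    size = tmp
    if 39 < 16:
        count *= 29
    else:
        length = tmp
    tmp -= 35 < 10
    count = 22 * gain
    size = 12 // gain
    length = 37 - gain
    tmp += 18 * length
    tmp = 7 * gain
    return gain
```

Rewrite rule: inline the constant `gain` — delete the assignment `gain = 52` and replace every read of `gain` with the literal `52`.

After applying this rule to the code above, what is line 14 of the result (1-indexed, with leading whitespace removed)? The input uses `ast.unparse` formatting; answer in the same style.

Transformed code:
def apply(size, tmp, gain):
    count = tmp % 2
    size *= count
    size = tmp
    if 39 < 16:
        count *= 29
    else:
        length = tmp
    tmp -= 35 < 10
    count = 22 * 52
    size = 12 // 52
    length = 37 - 52
    tmp += 18 * length
    tmp = 7 * 52
    return 52

tmp = 7 * 52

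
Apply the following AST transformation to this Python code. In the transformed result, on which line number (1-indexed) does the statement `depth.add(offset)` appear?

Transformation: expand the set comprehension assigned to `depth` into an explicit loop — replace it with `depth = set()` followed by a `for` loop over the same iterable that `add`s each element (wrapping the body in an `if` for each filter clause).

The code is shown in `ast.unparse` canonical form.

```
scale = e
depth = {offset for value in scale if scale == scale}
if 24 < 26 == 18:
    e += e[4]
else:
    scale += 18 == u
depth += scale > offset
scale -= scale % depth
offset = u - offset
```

Transformed code:
scale = e
depth = set()
for value in scale:
    if scale == scale:
        depth.add(offset)
if 24 < 26 == 18:
    e += e[4]
else:
    scale += 18 == u
depth += scale > offset
scale -= scale % depth
offset = u - offset

5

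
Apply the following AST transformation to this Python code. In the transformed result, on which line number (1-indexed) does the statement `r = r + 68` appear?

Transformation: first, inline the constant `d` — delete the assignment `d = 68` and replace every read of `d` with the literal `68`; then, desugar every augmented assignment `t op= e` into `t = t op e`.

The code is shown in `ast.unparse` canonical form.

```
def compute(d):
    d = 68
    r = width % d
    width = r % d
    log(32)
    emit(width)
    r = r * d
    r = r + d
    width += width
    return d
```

Transformed code:
def compute(d):
    r = width % 68
    width = r % 68
    log(32)
    emit(width)
    r = r * 68
    r = r + 68
    width = width + width
    return 68

7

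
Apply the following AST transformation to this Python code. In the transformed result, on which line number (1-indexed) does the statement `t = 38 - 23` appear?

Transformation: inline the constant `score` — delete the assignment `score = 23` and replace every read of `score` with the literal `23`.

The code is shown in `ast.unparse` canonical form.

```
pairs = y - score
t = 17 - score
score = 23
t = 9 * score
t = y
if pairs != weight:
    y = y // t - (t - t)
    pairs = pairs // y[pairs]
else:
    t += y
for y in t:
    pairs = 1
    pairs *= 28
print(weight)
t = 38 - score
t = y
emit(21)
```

14

Transformed code:
pairs = y - 23
t = 17 - 23
t = 9 * 23
t = y
if pairs != weight:
    y = y // t - (t - t)
    pairs = pairs // y[pairs]
else:
    t += y
for y in t:
    pairs = 1
    pairs *= 28
print(weight)
t = 38 - 23
t = y
emit(21)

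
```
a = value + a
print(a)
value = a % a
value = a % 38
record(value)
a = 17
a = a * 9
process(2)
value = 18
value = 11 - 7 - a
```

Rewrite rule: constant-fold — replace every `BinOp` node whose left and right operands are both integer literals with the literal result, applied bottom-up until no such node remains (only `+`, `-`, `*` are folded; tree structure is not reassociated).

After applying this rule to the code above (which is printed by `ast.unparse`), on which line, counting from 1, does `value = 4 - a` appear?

10

Transformed code:
a = value + a
print(a)
value = a % a
value = a % 38
record(value)
a = 17
a = a * 9
process(2)
value = 18
value = 4 - a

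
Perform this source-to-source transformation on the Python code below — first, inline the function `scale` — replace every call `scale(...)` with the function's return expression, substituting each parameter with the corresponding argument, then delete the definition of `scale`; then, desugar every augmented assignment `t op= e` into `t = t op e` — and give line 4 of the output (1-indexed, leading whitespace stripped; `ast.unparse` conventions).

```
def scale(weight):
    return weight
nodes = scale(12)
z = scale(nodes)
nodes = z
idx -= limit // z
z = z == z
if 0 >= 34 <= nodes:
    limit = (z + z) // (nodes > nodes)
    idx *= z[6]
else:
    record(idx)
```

idx = idx - limit // z

Transformed code:
nodes = 12
z = nodes
nodes = z
idx = idx - limit // z
z = z == z
if 0 >= 34 <= nodes:
    limit = (z + z) // (nodes > nodes)
    idx = idx * z[6]
else:
    record(idx)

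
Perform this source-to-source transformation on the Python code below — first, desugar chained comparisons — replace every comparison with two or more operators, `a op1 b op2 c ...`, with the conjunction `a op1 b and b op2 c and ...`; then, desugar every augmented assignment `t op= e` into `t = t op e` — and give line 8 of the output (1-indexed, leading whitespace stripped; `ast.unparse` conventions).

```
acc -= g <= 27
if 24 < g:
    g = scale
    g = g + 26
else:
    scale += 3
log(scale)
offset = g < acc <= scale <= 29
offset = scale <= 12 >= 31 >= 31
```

Transformed code:
acc = acc - (g <= 27)
if 24 < g:
    g = scale
    g = g + 26
else:
    scale = scale + 3
log(scale)
offset = g < acc and acc <= scale and (scale <= 29)
offset = scale <= 12 and 12 >= 31 and (31 >= 31)

offset = g < acc and acc <= scale and (scale <= 29)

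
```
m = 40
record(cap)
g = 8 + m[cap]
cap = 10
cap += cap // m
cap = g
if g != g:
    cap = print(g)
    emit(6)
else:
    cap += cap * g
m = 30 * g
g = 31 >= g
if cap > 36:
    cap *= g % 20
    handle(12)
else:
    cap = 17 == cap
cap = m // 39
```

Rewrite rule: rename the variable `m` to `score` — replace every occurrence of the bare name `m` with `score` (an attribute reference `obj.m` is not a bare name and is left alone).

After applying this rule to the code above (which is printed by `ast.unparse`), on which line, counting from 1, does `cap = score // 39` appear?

19

Transformed code:
score = 40
record(cap)
g = 8 + score[cap]
cap = 10
cap += cap // score
cap = g
if g != g:
    cap = print(g)
    emit(6)
else:
    cap += cap * g
score = 30 * g
g = 31 >= g
if cap > 36:
    cap *= g % 20
    handle(12)
else:
    cap = 17 == cap
cap = score // 39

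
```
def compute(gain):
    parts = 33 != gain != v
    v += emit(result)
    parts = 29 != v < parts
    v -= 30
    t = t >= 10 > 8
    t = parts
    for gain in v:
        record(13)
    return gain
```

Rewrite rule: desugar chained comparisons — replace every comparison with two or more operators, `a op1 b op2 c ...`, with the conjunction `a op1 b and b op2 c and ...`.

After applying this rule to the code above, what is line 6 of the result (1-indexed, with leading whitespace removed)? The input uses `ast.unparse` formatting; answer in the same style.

Transformed code:
def compute(gain):
    parts = 33 != gain and gain != v
    v += emit(result)
    parts = 29 != v and v < parts
    v -= 30
    t = t >= 10 and 10 > 8
    t = parts
    for gain in v:
        record(13)
    return gain

t = t >= 10 and 10 > 8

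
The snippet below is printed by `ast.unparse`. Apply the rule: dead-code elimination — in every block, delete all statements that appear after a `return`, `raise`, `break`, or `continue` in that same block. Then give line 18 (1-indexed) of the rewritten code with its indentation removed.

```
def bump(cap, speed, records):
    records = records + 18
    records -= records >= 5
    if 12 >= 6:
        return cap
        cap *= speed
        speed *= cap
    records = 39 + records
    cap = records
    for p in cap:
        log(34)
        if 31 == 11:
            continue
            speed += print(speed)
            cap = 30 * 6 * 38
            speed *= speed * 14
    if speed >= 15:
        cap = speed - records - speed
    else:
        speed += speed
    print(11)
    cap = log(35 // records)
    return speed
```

Transformed code:
def bump(cap, speed, records):
    records = records + 18
    records -= records >= 5
    if 12 >= 6:
        return cap
    records = 39 + records
    cap = records
    for p in cap:
        log(34)
        if 31 == 11:
            continue
    if speed >= 15:
        cap = speed - records - speed
    else:
        speed += speed
    print(11)
    cap = log(35 // records)
    return speed

return speed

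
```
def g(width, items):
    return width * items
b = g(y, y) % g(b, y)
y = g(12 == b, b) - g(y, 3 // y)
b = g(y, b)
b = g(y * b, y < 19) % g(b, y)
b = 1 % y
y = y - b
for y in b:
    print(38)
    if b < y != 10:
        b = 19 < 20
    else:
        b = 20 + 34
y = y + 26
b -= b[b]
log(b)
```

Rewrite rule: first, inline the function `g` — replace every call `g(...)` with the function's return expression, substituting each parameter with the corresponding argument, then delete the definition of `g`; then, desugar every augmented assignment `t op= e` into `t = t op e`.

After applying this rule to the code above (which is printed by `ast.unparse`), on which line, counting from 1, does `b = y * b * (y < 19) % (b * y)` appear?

Transformed code:
b = y * y % (b * y)
y = (12 == b) * b - y * (3 // y)
b = y * b
b = y * b * (y < 19) % (b * y)
b = 1 % y
y = y - b
for y in b:
    print(38)
    if b < y != 10:
        b = 19 < 20
    else:
        b = 20 + 34
y = y + 26
b = b - b[b]
log(b)

4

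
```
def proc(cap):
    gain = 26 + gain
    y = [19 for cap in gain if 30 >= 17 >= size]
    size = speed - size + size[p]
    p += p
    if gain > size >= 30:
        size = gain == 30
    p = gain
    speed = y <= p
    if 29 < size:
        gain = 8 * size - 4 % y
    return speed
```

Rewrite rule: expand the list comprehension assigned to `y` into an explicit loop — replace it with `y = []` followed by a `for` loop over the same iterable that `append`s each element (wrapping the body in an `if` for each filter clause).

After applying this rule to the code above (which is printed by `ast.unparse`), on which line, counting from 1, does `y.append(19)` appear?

Transformed code:
def proc(cap):
    gain = 26 + gain
    y = []
    for cap in gain:
        if 30 >= 17 >= size:
            y.append(19)
    size = speed - size + size[p]
    p += p
    if gain > size >= 30:
        size = gain == 30
    p = gain
    speed = y <= p
    if 29 < size:
        gain = 8 * size - 4 % y
    return speed

6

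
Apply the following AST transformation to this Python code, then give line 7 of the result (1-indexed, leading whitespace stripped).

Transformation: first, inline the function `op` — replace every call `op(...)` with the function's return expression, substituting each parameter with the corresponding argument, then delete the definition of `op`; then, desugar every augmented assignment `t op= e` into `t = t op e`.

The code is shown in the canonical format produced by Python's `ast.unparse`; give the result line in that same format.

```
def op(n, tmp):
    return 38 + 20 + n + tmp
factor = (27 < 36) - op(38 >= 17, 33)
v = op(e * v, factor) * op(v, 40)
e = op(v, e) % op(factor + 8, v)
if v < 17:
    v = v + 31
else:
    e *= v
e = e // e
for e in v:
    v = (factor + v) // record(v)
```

e = e * v

Transformed code:
factor = (27 < 36) - (38 + 20 + (38 >= 17) + 33)
v = (38 + 20 + e * v + factor) * (38 + 20 + v + 40)
e = (38 + 20 + v + e) % (38 + 20 + (factor + 8) + v)
if v < 17:
    v = v + 31
else:
    e = e * v
e = e // e
for e in v:
    v = (factor + v) // record(v)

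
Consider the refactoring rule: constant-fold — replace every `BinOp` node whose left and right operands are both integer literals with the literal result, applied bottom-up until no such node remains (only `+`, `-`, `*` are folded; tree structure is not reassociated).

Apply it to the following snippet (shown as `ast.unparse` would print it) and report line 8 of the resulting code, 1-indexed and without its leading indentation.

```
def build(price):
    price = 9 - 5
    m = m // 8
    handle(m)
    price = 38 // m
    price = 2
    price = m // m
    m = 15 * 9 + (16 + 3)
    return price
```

Transformed code:
def build(price):
    price = 4
    m = m // 8
    handle(m)
    price = 38 // m
    price = 2
    price = m // m
    m = 154
    return price

m = 154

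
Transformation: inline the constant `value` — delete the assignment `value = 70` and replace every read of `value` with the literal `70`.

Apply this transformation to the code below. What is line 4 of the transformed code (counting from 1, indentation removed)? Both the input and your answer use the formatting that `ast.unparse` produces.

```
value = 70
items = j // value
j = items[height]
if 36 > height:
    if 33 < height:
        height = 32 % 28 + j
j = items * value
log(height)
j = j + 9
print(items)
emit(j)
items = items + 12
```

Transformed code:
items = j // 70
j = items[height]
if 36 > height:
    if 33 < height:
        height = 32 % 28 + j
j = items * 70
log(height)
j = j + 9
print(items)
emit(j)
items = items + 12

if 33 < height:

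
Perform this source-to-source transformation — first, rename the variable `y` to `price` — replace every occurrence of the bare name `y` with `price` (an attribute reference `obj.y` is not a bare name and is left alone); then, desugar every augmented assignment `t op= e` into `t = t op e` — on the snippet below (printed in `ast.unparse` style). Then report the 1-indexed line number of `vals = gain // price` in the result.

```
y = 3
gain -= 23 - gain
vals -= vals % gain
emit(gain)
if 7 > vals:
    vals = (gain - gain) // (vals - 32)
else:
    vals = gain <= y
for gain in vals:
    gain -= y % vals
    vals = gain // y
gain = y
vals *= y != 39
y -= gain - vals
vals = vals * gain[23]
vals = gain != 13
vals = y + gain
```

Transformed code:
price = 3
gain = gain - (23 - gain)
vals = vals - vals % gain
emit(gain)
if 7 > vals:
    vals = (gain - gain) // (vals - 32)
else:
    vals = gain <= price
for gain in vals:
    gain = gain - price % vals
    vals = gain // price
gain = price
vals = vals * (price != 39)
price = price - (gain - vals)
vals = vals * gain[23]
vals = gain != 13
vals = price + gain

11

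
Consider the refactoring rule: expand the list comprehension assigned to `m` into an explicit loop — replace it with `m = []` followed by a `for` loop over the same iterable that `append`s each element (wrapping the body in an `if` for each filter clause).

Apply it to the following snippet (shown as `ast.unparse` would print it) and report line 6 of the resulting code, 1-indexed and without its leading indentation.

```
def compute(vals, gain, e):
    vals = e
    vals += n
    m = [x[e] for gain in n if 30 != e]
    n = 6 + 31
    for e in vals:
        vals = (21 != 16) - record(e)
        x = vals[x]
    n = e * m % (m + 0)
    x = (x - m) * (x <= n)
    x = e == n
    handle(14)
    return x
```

if 30 != e:

Transformed code:
def compute(vals, gain, e):
    vals = e
    vals += n
    m = []
    for gain in n:
        if 30 != e:
            m.append(x[e])
    n = 6 + 31
    for e in vals:
        vals = (21 != 16) - record(e)
        x = vals[x]
    n = e * m % (m + 0)
    x = (x - m) * (x <= n)
    x = e == n
    handle(14)
    return x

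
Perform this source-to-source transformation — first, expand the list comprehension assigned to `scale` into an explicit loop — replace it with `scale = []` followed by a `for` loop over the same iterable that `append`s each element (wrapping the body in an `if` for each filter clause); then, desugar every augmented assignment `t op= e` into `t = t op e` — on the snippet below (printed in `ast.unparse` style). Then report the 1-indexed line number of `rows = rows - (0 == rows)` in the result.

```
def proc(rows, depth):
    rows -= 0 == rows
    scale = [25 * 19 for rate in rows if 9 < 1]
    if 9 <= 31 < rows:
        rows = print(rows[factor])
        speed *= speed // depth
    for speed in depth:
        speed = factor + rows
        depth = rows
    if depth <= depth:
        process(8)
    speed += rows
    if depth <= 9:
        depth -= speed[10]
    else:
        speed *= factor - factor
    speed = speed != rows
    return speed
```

2

Transformed code:
def proc(rows, depth):
    rows = rows - (0 == rows)
    scale = []
    for rate in rows:
        if 9 < 1:
            scale.append(25 * 19)
    if 9 <= 31 < rows:
        rows = print(rows[factor])
        speed = speed * (speed // depth)
    for speed in depth:
        speed = factor + rows
        depth = rows
    if depth <= depth:
        process(8)
    speed = speed + rows
    if depth <= 9:
        depth = depth - speed[10]
    else:
        speed = speed * (factor - factor)
    speed = speed != rows
    return speed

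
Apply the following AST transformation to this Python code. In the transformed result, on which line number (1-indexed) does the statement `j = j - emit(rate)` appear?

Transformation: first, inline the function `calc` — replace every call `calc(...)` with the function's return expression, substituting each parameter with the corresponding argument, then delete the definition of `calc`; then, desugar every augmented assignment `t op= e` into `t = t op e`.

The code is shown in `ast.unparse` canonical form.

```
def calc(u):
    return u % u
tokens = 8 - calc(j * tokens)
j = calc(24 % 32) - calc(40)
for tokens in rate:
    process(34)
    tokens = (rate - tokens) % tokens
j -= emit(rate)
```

Transformed code:
tokens = 8 - j * tokens % (j * tokens)
j = 24 % 32 % (24 % 32) - 40 % 40
for tokens in rate:
    process(34)
    tokens = (rate - tokens) % tokens
j = j - emit(rate)

6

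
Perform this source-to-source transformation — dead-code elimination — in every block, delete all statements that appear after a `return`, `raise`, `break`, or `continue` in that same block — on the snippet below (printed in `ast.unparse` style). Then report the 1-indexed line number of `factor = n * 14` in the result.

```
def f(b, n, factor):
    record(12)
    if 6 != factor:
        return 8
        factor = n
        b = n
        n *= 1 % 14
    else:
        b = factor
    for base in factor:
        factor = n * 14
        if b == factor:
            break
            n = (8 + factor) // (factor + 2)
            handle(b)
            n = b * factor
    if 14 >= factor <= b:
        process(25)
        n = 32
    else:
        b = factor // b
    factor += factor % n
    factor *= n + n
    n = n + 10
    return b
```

8

Transformed code:
def f(b, n, factor):
    record(12)
    if 6 != factor:
        return 8
    else:
        b = factor
    for base in factor:
        factor = n * 14
        if b == factor:
            break
    if 14 >= factor <= b:
        process(25)
        n = 32
    else:
        b = factor // b
    factor += factor % n
    factor *= n + n
    n = n + 10
    return b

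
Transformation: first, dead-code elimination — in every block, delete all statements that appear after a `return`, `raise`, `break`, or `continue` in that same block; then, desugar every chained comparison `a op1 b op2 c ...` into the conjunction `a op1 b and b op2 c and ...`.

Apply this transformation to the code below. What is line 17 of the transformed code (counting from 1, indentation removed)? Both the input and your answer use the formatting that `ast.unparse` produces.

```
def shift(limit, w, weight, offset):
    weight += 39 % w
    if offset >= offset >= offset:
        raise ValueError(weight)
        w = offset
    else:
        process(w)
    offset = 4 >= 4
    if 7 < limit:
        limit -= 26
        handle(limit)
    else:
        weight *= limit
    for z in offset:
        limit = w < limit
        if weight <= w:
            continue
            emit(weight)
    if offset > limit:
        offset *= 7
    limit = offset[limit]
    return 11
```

Transformed code:
def shift(limit, w, weight, offset):
    weight += 39 % w
    if offset >= offset and offset >= offset:
        raise ValueError(weight)
    else:
        process(w)
    offset = 4 >= 4
    if 7 < limit:
        limit -= 26
        handle(limit)
    else:
        weight *= limit
    for z in offset:
        limit = w < limit
        if weight <= w:
            continue
    if offset > limit:
        offset *= 7
    limit = offset[limit]
    return 11

if offset > limit:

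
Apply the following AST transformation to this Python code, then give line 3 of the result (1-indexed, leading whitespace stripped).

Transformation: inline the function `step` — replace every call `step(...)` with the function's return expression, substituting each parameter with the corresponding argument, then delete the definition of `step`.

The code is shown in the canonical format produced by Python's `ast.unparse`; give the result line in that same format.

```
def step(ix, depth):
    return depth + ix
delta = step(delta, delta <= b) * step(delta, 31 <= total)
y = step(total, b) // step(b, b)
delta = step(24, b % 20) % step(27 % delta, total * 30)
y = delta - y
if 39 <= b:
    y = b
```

Transformed code:
delta = ((delta <= b) + delta) * ((31 <= total) + delta)
y = (b + total) // (b + b)
delta = (b % 20 + 24) % (total * 30 + 27 % delta)
y = delta - y
if 39 <= b:
    y = b

delta = (b % 20 + 24) % (total * 30 + 27 % delta)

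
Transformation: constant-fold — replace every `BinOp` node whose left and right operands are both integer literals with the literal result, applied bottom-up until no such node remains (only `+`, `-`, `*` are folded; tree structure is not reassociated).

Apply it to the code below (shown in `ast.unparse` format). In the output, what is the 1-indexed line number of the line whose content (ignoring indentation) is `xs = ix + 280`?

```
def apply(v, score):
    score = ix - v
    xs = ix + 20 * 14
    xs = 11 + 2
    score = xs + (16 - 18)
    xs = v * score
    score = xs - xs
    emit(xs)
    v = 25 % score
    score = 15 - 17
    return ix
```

3

Transformed code:
def apply(v, score):
    score = ix - v
    xs = ix + 280
    xs = 13
    score = xs + -2
    xs = v * score
    score = xs - xs
    emit(xs)
    v = 25 % score
    score = -2
    return ix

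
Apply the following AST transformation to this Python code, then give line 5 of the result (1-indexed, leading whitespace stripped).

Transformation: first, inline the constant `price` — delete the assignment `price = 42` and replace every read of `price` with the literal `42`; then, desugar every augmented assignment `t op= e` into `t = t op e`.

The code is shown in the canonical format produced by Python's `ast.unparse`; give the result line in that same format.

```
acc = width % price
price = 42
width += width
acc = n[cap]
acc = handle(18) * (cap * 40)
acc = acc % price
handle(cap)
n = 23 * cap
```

Transformed code:
acc = width % 42
width = width + width
acc = n[cap]
acc = handle(18) * (cap * 40)
acc = acc % 42
handle(cap)
n = 23 * cap

acc = acc % 42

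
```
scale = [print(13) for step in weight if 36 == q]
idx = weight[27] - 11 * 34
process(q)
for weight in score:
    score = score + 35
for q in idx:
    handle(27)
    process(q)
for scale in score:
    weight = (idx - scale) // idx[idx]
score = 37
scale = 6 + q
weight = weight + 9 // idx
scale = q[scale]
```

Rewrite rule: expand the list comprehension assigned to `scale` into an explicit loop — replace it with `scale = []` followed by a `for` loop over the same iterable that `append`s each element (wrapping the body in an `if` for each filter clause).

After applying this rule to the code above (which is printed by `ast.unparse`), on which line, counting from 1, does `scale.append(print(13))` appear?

4

Transformed code:
scale = []
for step in weight:
    if 36 == q:
        scale.append(print(13))
idx = weight[27] - 11 * 34
process(q)
for weight in score:
    score = score + 35
for q in idx:
    handle(27)
    process(q)
for scale in score:
    weight = (idx - scale) // idx[idx]
score = 37
scale = 6 + q
weight = weight + 9 // idx
scale = q[scale]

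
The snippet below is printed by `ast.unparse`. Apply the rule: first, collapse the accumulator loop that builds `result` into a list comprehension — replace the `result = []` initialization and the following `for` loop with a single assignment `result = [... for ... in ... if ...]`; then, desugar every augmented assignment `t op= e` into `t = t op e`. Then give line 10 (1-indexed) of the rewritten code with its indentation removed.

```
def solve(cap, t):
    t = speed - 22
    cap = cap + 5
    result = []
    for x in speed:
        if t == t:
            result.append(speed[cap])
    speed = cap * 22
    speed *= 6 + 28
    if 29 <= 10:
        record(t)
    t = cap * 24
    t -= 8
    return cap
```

Transformed code:
def solve(cap, t):
    t = speed - 22
    cap = cap + 5
    result = [speed[cap] for x in speed if t == t]
    speed = cap * 22
    speed = speed * (6 + 28)
    if 29 <= 10:
        record(t)
    t = cap * 24
    t = t - 8
    return cap

t = t - 8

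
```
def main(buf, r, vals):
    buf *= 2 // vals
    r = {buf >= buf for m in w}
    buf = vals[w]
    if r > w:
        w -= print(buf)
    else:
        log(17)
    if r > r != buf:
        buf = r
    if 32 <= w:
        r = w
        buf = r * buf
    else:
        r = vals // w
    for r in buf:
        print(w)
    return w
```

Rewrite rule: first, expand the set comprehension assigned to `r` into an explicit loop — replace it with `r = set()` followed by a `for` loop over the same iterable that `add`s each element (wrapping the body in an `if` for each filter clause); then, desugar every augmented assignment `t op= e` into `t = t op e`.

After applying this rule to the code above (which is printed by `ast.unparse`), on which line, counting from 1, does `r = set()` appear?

Transformed code:
def main(buf, r, vals):
    buf = buf * (2 // vals)
    r = set()
    for m in w:
        r.add(buf >= buf)
    buf = vals[w]
    if r > w:
        w = w - print(buf)
    else:
        log(17)
    if r > r != buf:
        buf = r
    if 32 <= w:
        r = w
        buf = r * buf
    else:
        r = vals // w
    for r in buf:
        print(w)
    return w

3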